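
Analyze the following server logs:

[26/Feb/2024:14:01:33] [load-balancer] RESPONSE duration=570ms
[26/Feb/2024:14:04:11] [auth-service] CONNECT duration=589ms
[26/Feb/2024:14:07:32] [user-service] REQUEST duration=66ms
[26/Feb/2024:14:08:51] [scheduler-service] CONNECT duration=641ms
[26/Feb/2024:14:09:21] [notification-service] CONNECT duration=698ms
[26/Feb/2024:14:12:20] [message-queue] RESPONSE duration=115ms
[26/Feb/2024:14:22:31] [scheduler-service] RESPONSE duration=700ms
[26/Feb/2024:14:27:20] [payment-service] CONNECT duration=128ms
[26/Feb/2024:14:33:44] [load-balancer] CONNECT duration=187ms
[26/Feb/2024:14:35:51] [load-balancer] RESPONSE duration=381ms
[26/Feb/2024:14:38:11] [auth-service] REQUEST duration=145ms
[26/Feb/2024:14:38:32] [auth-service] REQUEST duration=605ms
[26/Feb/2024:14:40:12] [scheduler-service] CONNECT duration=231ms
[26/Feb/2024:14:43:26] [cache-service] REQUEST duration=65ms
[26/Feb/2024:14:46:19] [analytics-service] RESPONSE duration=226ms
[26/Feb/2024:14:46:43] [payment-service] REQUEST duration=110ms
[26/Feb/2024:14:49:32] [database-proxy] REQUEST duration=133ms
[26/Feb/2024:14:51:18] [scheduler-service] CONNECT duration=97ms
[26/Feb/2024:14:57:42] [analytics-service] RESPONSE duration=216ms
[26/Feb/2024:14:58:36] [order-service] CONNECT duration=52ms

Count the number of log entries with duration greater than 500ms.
6

To count timeouts:

1. Threshold: 500ms
2. Extract duration from each log entry
3. Count entries where duration > 500
4. Timeout count: 6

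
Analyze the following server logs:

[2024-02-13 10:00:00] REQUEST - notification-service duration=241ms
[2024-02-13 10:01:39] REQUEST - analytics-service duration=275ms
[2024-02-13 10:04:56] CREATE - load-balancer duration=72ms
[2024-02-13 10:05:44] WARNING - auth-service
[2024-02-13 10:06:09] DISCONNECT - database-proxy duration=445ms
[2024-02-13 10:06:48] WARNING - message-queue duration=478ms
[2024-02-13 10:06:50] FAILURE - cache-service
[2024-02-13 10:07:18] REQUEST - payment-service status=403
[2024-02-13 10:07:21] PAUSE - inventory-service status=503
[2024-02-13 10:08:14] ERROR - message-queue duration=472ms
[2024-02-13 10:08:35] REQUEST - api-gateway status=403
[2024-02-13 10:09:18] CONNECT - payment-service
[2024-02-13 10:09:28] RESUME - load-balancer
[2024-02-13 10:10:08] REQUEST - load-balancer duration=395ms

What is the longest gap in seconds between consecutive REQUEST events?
339

To find the longest gap:

1. Extract all REQUEST events in chronological order
2. Calculate time differences between consecutive events
3. Find the maximum difference
4. Longest gap: 339 seconds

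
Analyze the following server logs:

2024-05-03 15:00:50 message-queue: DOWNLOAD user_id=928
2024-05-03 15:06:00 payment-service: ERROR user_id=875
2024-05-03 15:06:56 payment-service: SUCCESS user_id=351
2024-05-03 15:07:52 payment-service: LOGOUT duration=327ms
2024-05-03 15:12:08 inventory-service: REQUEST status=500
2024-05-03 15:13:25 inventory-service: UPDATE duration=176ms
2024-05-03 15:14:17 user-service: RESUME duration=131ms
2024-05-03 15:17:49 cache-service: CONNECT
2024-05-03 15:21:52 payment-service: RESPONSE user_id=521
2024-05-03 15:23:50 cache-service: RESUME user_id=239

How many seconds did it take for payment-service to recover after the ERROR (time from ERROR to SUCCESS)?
56

To calculate recovery time:

1. Find ERROR event for payment-service: 2024-05-03 15:06:00
2. Find next SUCCESS event for payment-service: 2024-05-03 15:06:56
3. Recovery time: 2024-05-03 15:06:56 - 2024-05-03 15:06:00 = 56 seconds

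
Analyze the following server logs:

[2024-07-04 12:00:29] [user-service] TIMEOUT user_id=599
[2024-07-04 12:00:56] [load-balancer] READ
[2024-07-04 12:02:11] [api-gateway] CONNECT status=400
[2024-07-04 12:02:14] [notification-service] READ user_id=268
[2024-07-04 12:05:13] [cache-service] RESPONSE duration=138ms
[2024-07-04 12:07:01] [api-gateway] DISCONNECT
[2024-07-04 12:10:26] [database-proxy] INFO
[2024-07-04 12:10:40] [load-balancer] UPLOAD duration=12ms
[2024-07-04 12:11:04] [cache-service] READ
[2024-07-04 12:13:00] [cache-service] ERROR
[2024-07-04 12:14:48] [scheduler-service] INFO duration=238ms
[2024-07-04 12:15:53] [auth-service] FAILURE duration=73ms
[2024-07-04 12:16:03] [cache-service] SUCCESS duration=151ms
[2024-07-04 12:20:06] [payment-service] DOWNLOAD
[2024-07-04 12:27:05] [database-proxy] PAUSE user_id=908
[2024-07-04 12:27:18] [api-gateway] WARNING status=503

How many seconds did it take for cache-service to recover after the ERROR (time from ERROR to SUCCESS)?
183

To calculate recovery time:

1. Find ERROR event for cache-service: 2024-07-04 12:13:00
2. Find next SUCCESS event for cache-service: 2024-07-04 12:16:03
3. Recovery time: 2024-07-04 12:16:03 - 2024-07-04 12:13:00 = 183 seconds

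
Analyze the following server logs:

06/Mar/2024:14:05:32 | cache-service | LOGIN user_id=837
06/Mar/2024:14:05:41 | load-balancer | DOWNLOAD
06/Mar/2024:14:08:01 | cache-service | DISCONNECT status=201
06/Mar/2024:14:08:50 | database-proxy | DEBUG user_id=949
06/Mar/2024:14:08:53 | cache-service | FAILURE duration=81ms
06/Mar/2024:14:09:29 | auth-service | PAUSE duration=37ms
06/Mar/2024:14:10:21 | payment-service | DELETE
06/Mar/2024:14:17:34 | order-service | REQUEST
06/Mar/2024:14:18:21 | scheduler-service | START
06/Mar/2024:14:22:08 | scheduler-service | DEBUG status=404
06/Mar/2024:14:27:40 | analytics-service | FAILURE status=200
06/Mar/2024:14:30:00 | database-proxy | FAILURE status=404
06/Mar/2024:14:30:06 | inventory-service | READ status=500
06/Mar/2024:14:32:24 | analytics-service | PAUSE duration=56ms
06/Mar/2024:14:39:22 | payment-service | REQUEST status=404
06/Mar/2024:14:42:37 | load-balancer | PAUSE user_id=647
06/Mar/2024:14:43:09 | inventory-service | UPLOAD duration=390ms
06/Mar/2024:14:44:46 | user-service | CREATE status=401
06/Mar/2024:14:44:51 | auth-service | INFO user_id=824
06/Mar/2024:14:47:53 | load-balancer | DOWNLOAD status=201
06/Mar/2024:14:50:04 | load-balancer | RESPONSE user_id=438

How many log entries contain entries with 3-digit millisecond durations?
1

To find matching entries:

1. Pattern to match: entries with 3-digit millisecond durations
2. Scan each log entry for the pattern
3. Count matches: 1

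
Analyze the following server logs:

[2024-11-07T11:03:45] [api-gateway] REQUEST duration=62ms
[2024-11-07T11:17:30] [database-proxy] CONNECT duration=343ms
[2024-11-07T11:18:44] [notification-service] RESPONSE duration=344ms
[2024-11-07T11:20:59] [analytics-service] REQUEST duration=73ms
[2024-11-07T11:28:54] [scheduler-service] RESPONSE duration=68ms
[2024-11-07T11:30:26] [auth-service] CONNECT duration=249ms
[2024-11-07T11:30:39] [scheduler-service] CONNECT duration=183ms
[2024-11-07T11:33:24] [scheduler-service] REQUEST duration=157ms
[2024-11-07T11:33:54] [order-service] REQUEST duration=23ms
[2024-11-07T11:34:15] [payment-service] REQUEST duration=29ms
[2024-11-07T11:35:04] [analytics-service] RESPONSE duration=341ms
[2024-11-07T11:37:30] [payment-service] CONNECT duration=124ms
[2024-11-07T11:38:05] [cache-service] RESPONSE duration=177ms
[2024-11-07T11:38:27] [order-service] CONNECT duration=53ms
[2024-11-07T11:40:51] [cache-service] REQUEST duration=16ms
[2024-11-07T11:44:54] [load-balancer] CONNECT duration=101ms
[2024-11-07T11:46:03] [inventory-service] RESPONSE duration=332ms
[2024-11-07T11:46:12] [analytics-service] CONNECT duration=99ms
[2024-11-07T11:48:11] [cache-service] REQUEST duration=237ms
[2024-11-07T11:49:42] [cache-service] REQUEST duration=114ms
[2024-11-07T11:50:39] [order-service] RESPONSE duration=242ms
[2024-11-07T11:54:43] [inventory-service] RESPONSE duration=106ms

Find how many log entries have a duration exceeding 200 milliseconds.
7

To count timeouts:

1. Threshold: 200ms
2. Extract duration from each log entry
3. Count entries where duration > 200
4. Timeout count: 7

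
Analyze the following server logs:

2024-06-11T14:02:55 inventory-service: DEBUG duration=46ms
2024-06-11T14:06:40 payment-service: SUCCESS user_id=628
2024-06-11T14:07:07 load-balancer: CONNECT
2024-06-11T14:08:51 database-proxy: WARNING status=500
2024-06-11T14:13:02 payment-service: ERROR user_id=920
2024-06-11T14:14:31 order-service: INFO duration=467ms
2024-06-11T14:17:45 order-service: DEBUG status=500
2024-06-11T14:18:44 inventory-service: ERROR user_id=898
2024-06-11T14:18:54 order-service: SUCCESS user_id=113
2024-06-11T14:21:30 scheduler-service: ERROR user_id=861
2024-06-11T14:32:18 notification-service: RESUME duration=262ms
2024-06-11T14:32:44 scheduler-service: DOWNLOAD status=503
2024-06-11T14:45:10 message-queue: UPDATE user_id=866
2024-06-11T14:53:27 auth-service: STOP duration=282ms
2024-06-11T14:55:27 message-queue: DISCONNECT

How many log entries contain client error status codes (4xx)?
0

To find matching entries:

1. Pattern to match: client error status codes (4xx)
2. Scan each log entry for the pattern
3. Count matches: 0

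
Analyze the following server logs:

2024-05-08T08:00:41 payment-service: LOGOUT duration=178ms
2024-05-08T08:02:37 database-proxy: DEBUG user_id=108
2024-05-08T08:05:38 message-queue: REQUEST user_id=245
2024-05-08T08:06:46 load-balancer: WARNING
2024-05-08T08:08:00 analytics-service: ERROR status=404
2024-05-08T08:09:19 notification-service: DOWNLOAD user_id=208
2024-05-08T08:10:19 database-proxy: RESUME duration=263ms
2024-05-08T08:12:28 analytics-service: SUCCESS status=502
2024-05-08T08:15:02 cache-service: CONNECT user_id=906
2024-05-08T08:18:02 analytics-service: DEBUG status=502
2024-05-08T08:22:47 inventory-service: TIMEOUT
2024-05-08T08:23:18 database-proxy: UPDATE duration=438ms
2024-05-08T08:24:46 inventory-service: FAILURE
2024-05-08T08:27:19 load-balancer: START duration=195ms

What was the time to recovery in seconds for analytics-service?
268

To calculate recovery time:

1. Find ERROR event for analytics-service: 2024-05-08T08:08:00
2. Find next SUCCESS event for analytics-service: 2024-05-08T08:12:28
3. Recovery time: 2024-05-08T08:12:28 - 2024-05-08T08:08:00 = 268 seconds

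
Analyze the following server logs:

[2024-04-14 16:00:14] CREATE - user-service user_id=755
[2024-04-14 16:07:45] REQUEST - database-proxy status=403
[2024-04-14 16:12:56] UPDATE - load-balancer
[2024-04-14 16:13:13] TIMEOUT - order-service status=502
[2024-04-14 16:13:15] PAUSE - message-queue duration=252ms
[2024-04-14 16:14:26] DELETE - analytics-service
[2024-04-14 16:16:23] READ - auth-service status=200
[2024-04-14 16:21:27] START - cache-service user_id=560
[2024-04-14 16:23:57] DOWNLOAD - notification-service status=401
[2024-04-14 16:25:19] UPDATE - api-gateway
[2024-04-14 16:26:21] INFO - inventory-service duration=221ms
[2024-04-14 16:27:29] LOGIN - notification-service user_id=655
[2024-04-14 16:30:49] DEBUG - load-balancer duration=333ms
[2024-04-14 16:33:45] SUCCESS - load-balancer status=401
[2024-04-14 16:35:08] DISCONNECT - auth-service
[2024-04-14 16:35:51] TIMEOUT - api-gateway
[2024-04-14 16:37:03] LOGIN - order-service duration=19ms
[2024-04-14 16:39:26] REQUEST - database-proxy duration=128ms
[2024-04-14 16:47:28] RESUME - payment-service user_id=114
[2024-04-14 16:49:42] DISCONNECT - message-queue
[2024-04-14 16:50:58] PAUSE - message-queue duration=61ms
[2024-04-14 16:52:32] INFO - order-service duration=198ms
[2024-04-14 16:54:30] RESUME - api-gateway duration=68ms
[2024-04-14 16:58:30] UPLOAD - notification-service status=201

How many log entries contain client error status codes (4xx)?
3

To find matching entries:

1. Pattern to match: client error status codes (4xx)
2. Scan each log entry for the pattern
3. Count matches: 3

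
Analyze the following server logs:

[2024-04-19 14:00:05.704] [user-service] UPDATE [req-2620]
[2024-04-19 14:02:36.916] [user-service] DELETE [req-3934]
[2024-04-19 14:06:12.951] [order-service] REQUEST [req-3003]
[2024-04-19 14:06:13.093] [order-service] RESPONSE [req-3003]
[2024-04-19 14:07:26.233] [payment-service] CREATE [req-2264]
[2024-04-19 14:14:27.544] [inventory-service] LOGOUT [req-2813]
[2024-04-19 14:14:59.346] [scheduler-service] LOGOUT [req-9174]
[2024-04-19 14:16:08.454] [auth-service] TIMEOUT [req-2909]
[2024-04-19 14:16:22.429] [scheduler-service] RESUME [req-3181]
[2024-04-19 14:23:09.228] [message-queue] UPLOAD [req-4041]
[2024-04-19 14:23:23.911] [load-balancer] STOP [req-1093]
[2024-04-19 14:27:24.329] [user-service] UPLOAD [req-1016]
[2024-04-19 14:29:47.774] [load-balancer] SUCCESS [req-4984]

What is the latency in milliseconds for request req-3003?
142

To calculate latency:

1. Find REQUEST with id req-3003: 2024-04-19 14:06:12.951
2. Find RESPONSE with id req-3003: 2024-04-19 14:06:13.093
3. Latency: 2024-04-19 14:06:13.093 - 2024-04-19 14:06:12.951 = 142ms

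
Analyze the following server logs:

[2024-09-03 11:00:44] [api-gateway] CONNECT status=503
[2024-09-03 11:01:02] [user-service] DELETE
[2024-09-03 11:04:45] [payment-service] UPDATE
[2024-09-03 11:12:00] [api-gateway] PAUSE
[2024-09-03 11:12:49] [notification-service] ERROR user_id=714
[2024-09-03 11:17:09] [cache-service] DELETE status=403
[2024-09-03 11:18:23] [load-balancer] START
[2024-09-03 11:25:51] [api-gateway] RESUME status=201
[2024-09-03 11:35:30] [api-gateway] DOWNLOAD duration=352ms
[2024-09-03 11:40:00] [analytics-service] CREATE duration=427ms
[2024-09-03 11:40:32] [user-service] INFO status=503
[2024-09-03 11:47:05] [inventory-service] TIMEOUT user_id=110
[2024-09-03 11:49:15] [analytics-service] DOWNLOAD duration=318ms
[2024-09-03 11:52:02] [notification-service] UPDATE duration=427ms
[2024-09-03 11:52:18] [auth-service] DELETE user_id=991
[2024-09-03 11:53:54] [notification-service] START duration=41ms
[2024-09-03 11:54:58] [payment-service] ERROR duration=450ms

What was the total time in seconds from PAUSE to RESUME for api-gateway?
831

To calculate state duration:

1. Find PAUSE event for api-gateway: 2024-09-03 11:12:00
2. Find RESUME event for api-gateway: 2024-09-03 11:25:51
3. Calculate duration: 2024-09-03 11:25:51 - 2024-09-03 11:12:00 = 831 seconds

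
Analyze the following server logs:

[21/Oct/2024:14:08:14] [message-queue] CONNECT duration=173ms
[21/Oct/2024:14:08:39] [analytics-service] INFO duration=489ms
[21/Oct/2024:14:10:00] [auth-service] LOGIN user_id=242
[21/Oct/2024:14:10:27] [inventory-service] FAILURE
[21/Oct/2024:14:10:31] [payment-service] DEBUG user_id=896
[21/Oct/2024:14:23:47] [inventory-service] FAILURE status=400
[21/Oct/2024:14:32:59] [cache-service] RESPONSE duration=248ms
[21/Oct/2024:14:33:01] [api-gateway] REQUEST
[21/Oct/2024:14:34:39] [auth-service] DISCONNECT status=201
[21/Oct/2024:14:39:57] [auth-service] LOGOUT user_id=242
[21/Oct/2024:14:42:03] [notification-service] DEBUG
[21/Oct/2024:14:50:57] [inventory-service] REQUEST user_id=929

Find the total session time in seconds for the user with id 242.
1797

To calculate session duration:

1. Find LOGIN event for user_id=242: 21/Oct/2024:14:10:00
2. Find LOGOUT event for user_id=242: 21/Oct/2024:14:39:57
3. Session duration: 21/Oct/2024:14:39:57 - 21/Oct/2024:14:10:00 = 1797 seconds (29 minutes)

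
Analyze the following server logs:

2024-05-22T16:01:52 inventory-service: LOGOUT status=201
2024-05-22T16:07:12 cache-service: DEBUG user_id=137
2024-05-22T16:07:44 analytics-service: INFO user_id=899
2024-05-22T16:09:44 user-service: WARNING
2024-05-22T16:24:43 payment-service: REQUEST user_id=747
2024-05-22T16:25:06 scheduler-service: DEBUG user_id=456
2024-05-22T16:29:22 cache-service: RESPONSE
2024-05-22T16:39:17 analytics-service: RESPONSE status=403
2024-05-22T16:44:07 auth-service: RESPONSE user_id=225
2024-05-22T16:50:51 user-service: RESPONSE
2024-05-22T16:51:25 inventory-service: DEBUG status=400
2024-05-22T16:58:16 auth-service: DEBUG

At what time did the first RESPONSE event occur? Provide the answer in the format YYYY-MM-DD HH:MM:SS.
2024-05-22 16:29:22

To find the first event:

1. Filter for all RESPONSE events
2. Sort by timestamp
3. Select the first one
4. Timestamp: 2024-05-22 16:29:22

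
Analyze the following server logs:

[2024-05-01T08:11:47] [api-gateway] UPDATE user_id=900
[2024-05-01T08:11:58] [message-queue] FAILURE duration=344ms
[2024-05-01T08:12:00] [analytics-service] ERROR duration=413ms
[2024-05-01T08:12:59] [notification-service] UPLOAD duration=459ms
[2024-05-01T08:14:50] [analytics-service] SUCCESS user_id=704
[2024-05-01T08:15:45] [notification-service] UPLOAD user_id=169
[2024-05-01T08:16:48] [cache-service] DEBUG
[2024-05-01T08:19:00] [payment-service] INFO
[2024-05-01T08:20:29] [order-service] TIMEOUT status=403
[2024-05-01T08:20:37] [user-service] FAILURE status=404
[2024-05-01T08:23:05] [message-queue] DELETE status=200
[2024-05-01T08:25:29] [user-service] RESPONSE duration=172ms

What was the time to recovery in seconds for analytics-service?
170

To calculate recovery time:

1. Find ERROR event for analytics-service: 2024-05-01T08:12:00
2. Find next SUCCESS event for analytics-service: 2024-05-01T08:14:50
3. Recovery time: 2024-05-01T08:14:50 - 2024-05-01T08:12:00 = 170 seconds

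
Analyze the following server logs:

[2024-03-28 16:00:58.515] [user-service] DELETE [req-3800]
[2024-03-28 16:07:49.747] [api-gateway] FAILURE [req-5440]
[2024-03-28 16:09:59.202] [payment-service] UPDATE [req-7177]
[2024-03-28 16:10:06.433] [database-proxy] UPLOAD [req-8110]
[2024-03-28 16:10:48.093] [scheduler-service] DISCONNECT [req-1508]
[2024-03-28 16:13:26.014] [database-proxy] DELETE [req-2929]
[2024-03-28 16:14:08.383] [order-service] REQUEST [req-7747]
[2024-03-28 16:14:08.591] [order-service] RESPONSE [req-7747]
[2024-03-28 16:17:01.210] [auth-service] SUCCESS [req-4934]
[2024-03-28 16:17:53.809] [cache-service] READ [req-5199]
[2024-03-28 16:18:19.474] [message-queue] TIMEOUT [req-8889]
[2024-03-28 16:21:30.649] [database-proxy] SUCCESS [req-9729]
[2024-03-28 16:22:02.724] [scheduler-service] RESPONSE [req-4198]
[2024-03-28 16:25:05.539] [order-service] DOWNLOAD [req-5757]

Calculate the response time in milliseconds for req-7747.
208

To calculate latency:

1. Find REQUEST with id req-7747: 2024-03-28 16:14:08.383
2. Find RESPONSE with id req-7747: 2024-03-28 16:14:08.591
3. Latency: 2024-03-28 16:14:08.591 - 2024-03-28 16:14:08.383 = 208ms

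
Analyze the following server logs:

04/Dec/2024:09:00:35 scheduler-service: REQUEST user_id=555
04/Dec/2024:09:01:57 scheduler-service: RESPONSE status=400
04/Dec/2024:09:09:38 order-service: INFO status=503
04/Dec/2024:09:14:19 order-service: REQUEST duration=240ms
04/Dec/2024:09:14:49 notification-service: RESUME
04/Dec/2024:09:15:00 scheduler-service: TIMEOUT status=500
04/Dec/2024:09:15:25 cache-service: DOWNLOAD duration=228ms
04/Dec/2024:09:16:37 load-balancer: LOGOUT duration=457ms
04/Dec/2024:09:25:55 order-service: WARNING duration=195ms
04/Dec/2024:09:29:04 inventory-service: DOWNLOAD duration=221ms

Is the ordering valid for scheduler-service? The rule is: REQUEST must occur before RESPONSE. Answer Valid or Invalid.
Valid

To validate ordering:

1. Required order: REQUEST → RESPONSE
2. Rule: REQUEST must occur before RESPONSE
3. Check actual order of events for scheduler-service
4. Result: Valid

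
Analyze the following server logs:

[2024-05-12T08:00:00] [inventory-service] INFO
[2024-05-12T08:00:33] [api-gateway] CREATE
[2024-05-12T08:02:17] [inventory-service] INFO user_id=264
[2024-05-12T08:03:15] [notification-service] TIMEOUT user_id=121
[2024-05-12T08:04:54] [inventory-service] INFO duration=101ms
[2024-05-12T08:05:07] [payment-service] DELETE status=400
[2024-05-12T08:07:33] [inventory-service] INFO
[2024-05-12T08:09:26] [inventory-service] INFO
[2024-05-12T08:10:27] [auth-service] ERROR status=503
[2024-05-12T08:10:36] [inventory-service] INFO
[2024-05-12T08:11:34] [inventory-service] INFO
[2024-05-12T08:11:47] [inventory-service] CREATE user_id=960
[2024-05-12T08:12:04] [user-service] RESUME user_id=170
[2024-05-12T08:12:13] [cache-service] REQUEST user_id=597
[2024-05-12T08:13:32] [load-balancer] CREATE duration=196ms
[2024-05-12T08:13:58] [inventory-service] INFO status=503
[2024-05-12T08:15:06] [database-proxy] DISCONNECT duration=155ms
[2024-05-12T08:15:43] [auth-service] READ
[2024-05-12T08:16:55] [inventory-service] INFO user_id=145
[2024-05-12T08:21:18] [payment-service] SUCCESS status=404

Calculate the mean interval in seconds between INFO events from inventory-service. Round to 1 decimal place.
126.9

To calculate average interval:

1. Find all INFO events for inventory-service in order
2. Calculate time gaps between consecutive events
3. Compute mean of gaps: 1015 / 8 = 126.9 seconds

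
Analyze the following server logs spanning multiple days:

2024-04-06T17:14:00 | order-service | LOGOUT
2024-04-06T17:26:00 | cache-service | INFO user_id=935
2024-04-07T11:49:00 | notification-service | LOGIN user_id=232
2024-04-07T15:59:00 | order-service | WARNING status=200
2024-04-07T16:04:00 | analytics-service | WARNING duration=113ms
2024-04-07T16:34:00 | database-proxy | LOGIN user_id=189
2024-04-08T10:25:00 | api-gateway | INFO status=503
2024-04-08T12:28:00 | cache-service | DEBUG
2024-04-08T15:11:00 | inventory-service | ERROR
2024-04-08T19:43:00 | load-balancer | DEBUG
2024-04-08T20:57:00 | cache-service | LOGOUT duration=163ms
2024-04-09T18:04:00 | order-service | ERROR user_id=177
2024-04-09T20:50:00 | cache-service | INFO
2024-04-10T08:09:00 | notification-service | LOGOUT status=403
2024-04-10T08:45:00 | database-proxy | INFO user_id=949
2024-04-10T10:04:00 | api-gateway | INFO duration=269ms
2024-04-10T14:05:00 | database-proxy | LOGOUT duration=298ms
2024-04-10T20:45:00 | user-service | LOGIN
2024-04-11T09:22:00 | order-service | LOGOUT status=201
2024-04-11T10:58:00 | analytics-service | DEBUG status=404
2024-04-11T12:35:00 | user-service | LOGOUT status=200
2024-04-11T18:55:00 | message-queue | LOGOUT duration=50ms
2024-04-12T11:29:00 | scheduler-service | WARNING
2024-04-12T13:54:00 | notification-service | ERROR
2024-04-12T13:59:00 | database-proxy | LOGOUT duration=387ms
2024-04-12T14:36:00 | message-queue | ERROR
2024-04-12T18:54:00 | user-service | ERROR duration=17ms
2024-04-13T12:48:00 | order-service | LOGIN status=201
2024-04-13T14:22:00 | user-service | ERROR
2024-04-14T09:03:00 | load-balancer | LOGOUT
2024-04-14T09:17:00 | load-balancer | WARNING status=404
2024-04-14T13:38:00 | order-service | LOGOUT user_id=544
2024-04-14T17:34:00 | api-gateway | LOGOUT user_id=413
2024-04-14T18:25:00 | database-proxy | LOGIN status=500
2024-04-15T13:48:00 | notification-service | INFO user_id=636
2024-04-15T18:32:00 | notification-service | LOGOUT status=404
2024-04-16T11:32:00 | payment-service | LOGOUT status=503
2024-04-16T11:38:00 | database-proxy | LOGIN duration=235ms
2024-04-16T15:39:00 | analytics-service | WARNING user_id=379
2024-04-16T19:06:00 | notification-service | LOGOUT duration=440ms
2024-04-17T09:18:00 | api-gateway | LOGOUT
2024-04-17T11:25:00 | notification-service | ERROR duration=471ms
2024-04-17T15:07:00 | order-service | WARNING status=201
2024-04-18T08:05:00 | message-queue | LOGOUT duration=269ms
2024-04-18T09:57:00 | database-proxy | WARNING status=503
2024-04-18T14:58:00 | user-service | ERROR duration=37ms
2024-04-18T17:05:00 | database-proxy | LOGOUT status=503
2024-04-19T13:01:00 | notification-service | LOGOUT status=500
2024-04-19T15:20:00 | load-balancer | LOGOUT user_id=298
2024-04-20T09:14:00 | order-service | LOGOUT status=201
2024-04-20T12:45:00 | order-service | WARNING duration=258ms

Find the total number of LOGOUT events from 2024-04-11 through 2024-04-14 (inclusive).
7

To filter by date range:

1. Date range: 2024-04-11 through 2024-04-14, both dates inclusive
2. Filter for LOGOUT events whose date falls in this range
3. Count matching events: 7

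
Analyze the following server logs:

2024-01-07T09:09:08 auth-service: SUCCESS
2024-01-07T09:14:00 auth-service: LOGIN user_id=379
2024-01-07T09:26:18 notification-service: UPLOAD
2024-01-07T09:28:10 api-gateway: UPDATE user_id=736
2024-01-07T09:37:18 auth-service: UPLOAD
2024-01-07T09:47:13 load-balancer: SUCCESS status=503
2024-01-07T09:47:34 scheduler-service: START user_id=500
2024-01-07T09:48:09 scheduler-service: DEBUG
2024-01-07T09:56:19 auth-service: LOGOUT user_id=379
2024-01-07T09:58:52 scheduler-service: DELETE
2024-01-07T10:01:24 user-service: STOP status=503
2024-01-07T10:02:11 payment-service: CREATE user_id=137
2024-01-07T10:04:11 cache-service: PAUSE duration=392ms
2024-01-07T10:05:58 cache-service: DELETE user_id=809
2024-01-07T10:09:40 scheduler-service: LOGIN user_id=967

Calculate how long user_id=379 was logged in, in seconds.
2539

To calculate session duration:

1. Find LOGIN event for user_id=379: 2024-01-07T09:14:00
2. Find LOGOUT event for user_id=379: 2024-01-07T09:56:19
3. Session duration: 2024-01-07T09:56:19 - 2024-01-07T09:14:00 = 2539 seconds (42 minutes)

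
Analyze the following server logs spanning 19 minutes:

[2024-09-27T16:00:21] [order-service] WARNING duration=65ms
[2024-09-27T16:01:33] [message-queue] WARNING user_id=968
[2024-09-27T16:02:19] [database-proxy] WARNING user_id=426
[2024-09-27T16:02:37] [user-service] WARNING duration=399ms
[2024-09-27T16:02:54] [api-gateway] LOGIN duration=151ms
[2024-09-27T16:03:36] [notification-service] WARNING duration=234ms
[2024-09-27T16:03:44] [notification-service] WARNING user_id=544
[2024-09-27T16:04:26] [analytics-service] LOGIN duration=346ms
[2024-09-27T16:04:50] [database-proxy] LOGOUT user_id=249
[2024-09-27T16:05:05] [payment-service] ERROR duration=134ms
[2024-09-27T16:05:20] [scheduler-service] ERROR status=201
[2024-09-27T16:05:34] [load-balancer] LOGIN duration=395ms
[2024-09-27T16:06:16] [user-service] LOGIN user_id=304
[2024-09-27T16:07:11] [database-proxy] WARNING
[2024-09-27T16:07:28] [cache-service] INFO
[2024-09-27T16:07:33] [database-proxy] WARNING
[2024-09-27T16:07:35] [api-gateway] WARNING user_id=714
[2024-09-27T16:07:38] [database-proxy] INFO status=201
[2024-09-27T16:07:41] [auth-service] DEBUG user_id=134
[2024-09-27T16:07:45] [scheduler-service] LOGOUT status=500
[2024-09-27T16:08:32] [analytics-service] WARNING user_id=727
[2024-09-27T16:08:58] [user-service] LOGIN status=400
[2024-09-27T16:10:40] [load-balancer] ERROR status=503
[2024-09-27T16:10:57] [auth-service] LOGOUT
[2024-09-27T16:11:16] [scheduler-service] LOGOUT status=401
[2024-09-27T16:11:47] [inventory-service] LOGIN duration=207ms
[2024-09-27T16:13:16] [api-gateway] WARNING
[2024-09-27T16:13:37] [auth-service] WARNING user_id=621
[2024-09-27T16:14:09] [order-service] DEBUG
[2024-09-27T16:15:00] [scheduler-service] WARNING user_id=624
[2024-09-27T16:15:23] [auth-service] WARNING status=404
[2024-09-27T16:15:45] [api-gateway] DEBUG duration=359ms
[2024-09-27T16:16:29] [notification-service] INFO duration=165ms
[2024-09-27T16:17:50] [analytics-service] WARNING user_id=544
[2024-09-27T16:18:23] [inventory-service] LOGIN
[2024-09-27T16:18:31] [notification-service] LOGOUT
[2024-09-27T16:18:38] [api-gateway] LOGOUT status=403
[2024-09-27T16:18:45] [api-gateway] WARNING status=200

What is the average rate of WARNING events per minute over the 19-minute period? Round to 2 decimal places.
0.84

To calculate the rate:

1. Count total WARNING events: 16
2. Total time period: 19 minutes
3. Rate = 16 / 19 = 0.84 events per minute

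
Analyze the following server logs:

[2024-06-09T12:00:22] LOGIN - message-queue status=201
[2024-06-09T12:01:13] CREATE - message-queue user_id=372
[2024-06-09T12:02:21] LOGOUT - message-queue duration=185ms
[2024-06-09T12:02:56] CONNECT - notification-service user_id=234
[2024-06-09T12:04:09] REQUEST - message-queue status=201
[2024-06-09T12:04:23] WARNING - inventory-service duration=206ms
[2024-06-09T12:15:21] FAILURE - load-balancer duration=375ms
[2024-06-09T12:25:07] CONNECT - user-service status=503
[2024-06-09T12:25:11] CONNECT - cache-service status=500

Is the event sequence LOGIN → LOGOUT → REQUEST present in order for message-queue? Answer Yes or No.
Yes

To verify sequence order:

1. Find all events in sequence LOGIN → LOGOUT → REQUEST for message-queue
2. Extract their timestamps
3. Check if timestamps are in ascending order
4. Result: Yes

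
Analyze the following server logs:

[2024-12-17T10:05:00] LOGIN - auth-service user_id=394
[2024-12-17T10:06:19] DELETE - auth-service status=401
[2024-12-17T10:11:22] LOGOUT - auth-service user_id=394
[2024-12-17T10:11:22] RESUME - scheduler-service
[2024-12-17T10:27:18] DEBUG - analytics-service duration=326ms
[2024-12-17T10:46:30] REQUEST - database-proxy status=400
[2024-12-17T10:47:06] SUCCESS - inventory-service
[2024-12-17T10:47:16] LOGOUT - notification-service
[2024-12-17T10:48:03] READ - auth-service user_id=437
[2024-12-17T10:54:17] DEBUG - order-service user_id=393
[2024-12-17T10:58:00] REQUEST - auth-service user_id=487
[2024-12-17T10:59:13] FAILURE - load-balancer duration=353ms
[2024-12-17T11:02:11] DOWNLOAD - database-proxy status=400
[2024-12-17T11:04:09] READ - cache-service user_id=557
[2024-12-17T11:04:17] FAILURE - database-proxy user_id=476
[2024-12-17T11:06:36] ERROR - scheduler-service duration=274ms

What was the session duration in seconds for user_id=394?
382

To calculate session duration:

1. Find LOGIN event for user_id=394: 2024-12-17T10:05:00
2. Find LOGOUT event for user_id=394: 2024-12-17T10:11:22
3. Session duration: 2024-12-17T10:11:22 - 2024-12-17T10:05:00 = 382 seconds (6 minutes)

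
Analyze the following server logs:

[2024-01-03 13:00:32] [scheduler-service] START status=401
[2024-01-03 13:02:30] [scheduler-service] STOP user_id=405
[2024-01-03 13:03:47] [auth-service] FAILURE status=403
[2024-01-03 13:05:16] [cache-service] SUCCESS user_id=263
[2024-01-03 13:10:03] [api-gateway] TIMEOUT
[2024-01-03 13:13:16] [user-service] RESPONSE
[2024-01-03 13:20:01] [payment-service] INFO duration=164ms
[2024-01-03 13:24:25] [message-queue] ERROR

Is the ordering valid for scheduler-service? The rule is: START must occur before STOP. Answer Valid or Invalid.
Valid

To validate ordering:

1. Required order: START → STOP
2. Rule: START must occur before STOP
3. Check actual order of events for scheduler-service
4. Result: Valid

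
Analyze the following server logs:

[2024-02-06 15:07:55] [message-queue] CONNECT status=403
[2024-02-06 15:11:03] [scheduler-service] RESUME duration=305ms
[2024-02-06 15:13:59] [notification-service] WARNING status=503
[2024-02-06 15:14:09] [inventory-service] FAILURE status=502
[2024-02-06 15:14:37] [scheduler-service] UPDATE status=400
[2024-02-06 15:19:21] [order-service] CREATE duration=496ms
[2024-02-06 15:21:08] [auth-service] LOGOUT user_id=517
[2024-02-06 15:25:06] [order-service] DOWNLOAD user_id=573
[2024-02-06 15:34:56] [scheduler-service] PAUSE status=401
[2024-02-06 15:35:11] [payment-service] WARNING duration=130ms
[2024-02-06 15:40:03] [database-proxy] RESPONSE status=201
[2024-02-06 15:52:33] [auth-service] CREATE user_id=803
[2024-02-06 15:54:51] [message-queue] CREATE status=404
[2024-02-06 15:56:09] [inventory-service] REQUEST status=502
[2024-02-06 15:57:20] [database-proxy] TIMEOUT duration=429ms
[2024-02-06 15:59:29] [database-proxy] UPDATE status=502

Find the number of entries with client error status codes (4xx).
4

To find matching entries:

1. Pattern to match: client error status codes (4xx)
2. Scan each log entry for the pattern
3. Count matches: 4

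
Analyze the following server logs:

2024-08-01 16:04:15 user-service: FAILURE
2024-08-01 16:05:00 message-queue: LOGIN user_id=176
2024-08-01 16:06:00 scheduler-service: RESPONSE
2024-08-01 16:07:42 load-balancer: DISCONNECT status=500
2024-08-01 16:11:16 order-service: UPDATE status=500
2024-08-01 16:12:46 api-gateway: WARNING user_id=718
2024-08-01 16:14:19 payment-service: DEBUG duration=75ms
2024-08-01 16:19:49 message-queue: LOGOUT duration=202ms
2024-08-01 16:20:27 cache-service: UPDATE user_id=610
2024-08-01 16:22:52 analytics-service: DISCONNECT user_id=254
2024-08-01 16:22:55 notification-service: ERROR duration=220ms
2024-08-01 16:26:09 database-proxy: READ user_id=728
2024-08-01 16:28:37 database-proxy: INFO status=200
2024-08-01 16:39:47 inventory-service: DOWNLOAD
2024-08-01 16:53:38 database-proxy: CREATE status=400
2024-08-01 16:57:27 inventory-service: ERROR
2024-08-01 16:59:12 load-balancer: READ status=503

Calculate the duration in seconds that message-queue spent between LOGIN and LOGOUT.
889

To calculate state duration:

1. Find LOGIN event for message-queue: 2024-08-01 16:05:00
2. Find LOGOUT event for message-queue: 2024-08-01 16:19:49
3. Calculate duration: 2024-08-01 16:19:49 - 2024-08-01 16:05:00 = 889 seconds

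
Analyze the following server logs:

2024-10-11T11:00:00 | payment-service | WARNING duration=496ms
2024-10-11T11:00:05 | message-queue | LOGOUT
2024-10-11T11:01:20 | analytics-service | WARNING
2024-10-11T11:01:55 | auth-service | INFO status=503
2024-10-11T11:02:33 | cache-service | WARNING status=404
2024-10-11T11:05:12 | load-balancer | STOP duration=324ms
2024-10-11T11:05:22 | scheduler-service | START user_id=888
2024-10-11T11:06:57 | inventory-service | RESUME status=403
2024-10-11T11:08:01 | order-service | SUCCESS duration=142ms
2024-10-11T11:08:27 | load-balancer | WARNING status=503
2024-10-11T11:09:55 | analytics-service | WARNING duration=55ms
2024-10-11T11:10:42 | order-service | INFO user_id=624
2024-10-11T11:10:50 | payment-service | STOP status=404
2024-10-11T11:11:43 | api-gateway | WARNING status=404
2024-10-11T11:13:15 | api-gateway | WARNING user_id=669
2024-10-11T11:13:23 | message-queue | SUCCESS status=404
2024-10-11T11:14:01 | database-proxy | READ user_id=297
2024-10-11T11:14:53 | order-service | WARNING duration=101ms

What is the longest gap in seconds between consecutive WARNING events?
354

To find the longest gap:

1. Extract all WARNING events in chronological order
2. Calculate time differences between consecutive events
3. Find the maximum difference
4. Longest gap: 354 seconds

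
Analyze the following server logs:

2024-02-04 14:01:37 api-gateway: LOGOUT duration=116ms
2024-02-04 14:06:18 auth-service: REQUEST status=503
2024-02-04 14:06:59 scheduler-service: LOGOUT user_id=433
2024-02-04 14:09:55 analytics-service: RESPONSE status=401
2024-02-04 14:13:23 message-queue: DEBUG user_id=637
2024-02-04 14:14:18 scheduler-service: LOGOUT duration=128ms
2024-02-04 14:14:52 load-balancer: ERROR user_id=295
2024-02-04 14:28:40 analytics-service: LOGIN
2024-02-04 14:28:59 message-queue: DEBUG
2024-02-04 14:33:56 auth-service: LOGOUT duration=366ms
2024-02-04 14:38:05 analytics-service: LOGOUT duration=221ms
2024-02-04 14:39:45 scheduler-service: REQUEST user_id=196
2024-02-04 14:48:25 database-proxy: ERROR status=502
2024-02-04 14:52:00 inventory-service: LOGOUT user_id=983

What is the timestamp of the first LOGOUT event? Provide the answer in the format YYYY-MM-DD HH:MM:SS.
2024-02-04 14:01:37

To find the first event:

1. Filter for all LOGOUT events
2. Sort by timestamp
3. Select the first one
4. Timestamp: 2024-02-04 14:01:37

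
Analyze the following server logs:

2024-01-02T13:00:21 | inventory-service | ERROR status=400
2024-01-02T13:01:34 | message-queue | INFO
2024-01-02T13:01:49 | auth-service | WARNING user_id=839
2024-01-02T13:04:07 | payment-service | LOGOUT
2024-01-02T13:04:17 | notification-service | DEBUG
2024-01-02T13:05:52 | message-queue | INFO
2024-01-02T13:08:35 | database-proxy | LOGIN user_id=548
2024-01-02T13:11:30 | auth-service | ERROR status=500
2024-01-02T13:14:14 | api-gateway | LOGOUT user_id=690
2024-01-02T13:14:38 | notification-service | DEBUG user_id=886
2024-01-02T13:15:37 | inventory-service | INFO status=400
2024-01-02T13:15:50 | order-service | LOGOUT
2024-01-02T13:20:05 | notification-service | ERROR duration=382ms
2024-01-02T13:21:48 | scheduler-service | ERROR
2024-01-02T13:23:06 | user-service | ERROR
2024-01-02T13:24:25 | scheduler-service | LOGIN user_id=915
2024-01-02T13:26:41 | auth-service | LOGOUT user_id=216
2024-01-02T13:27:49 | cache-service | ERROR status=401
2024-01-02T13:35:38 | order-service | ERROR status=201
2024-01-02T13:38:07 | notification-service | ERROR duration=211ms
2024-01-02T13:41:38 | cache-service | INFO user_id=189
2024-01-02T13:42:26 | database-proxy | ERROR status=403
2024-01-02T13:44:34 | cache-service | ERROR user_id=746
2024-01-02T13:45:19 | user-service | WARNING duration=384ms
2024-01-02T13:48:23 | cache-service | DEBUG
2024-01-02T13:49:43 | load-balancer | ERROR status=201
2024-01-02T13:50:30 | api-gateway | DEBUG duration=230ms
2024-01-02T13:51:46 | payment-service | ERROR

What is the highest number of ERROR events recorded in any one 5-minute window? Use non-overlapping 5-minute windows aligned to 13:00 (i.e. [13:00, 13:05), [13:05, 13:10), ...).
3

To find the burst window:

1. Divide the log period into non-overlapping 5-minute windows starting at 13:00
2. Count ERROR events in each window
3. Find the window with maximum count
4. Maximum events in a window: 3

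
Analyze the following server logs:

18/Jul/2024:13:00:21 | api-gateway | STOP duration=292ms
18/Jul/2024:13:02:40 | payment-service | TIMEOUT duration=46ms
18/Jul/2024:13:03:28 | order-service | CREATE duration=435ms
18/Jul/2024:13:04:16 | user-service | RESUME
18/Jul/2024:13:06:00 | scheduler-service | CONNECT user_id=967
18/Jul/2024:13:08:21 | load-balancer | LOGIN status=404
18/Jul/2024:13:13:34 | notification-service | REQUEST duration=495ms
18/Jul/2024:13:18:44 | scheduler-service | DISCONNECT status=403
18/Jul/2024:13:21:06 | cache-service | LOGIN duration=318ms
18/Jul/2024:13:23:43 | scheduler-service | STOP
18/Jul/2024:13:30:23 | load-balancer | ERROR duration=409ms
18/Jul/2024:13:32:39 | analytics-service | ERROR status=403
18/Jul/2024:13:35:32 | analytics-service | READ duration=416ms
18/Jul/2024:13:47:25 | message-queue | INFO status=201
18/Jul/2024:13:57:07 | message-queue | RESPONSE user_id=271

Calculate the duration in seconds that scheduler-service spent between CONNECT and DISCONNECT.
764

To calculate state duration:

1. Find CONNECT event for scheduler-service: 18/Jul/2024:13:06:00
2. Find DISCONNECT event for scheduler-service: 18/Jul/2024:13:18:44
3. Calculate duration: 18/Jul/2024:13:18:44 - 18/Jul/2024:13:06:00 = 764 seconds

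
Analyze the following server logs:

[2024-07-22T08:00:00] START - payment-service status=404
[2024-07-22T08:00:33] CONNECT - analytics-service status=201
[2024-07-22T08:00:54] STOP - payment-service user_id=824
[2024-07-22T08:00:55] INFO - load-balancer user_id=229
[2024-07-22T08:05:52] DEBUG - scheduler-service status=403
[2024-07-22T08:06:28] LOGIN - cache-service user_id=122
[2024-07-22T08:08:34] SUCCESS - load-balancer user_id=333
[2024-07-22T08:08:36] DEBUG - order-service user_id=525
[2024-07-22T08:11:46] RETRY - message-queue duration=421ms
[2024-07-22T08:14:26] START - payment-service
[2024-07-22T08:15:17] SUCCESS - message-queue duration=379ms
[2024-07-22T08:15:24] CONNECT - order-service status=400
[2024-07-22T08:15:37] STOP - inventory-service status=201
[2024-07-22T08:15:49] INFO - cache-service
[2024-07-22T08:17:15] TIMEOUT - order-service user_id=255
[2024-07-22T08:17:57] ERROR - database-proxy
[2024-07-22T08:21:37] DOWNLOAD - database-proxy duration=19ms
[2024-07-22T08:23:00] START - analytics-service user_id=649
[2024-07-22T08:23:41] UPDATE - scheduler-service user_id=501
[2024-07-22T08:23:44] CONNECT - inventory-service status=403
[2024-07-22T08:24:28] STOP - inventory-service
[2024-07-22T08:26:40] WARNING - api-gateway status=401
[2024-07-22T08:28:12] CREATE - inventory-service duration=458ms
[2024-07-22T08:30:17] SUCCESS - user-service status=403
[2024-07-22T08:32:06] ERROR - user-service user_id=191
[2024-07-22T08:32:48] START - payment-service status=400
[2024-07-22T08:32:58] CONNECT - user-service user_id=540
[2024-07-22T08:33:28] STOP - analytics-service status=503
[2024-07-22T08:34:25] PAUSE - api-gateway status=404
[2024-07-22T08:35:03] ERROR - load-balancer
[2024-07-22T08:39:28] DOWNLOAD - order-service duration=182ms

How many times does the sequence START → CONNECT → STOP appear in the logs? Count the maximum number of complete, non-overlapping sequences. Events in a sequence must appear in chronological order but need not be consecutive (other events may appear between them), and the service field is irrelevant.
4

To count sequences:

1. Look for pattern: START → CONNECT → STOP
2. Greedily scan the log in chronological order, matching each sequence element in turn (ignoring service)
3. Each time the full pattern completes, increment the count and restart matching from the next event
4. Complete non-overlapping sequences found: 4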